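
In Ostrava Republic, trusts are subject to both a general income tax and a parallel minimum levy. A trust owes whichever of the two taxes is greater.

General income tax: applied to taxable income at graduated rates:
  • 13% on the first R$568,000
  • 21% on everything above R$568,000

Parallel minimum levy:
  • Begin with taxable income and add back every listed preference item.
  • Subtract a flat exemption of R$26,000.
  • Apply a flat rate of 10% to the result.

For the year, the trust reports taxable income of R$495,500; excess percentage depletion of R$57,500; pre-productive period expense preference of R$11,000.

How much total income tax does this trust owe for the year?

R$64,415

Parallel minimum levy:
  Adjusted income: R$495,500 + R$57,500 + R$11,000 = R$564,000
  Less exemption R$26,000 → base R$538,000
  R$538,000 × 10% = R$53,800

General income tax:
  R$495,500 × 13% = R$64,415

R$64,415 > R$53,800, so the general income tax governs.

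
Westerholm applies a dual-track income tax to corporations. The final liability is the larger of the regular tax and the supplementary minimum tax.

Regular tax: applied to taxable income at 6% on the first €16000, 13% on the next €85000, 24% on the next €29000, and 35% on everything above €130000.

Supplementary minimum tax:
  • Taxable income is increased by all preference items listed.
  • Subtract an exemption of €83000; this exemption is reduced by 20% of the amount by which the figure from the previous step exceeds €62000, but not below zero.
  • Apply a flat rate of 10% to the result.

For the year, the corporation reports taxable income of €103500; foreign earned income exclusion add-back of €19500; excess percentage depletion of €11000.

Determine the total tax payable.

€12610

Supplementary minimum tax:
  Adjusted income: €103500 + €19500 + €11000 = €134000
  Exemption: €83000 − 20% × (€134000 − €62000) = €83000 − €14400 = €68600
  Base: €134000 − €68600 = €65400
  €65400 × 10% = €6540

Regular tax:
  €16000 × 6% = €960
  €85000 × 13% = €11050
  €2500 × 24% = €600
  → €12610

€12610 > €6540, so the regular tax governs.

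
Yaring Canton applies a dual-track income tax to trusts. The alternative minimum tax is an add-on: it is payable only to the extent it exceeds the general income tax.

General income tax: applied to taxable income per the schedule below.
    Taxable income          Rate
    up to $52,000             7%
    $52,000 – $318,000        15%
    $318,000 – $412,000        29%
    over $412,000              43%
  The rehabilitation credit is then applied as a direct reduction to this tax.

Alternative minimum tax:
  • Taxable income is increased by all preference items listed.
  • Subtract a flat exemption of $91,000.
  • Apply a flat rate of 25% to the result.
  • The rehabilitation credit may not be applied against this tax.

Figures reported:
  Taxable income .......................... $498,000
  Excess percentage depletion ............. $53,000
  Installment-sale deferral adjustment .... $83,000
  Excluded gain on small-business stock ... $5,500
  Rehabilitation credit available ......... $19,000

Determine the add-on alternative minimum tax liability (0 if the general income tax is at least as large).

$48,345

General income tax:
  $52,000 × 7% = $3,640
  $266,000 × 15% = $39,900
  $94,000 × 29% = $27,260
  $86,000 × 43% = $36,980
  → $107,780
  Less rehabilitation credit $19,000 → $88,780

Alternative minimum tax:
  Adjusted income: $498,000 + $53,000 + $83,000 + $5,500 = $639,500
  Less exemption $91,000 → base $548,500
  $548,500 × 25% = $137,125

Excess of alternative minimum tax over general income tax: $137,125 − $88,780 = $48,345.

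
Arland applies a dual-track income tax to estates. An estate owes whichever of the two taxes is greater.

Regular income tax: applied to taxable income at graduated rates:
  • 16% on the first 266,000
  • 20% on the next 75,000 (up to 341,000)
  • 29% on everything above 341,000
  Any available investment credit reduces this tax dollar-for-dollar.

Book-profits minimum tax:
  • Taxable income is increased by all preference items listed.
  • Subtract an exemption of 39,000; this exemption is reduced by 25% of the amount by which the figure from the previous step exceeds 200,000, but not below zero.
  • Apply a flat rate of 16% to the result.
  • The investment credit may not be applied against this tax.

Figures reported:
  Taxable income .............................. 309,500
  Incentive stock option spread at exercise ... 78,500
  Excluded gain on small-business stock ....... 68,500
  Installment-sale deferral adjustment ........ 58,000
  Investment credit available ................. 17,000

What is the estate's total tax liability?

Book-profits minimum tax:
  Adjusted income: 309,500 + 78,500 + 68,500 + 58,000 = 514,500
  Exemption: 25% × (514,500 − 200,000) = 78,625 ≥ 39,000, so the exemption is fully phased out
  Base: 514,500 − 0 = 514,500
  514,500 × 16% = 82,320

Regular income tax:
  266,000 × 16% = 42,560
  43,500 × 20% = 8,700
  → 51,260
  Less investment credit 17,000 → 34,260

82,320 > 34,260, so the book-profits minimum tax is the binding amount.

82,320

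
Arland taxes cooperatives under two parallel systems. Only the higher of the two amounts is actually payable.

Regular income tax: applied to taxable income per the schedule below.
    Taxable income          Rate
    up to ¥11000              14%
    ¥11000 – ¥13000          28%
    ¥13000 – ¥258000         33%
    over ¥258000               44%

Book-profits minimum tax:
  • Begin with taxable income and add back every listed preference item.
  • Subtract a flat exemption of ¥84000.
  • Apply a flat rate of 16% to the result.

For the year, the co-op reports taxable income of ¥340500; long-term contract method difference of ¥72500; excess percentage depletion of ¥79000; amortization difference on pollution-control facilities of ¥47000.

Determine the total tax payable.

¥119250

Book-profits minimum tax:
  Adjusted income: ¥340500 + ¥72500 + ¥79000 + ¥47000 = ¥539000
  Less exemption ¥84000 → base ¥455000
  ¥455000 × 16% = ¥72800

Regular income tax:
  ¥11000 × 14% = ¥1540
  ¥2000 × 28% = ¥560
  ¥245000 × 33% = ¥80850
  ¥82500 × 44% = ¥36300
  → ¥119250

¥119250 > ¥72800, so the regular income tax governs.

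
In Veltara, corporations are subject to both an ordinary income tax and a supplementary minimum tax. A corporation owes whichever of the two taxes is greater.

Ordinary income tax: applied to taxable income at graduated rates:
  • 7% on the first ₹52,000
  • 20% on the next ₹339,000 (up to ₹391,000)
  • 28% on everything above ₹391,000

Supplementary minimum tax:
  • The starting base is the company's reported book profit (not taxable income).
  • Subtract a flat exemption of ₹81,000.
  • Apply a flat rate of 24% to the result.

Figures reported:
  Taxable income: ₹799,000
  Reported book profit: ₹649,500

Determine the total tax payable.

Supplementary minimum tax:
  Base (reported book profit): ₹649,500
  Less exemption ₹81,000 → base ₹568,500
  ₹568,500 × 24% = ₹136,440

Ordinary income tax:
  ₹52,000 × 7% = ₹3,640
  ₹339,000 × 20% = ₹67,800
  ₹408,000 × 28% = ₹114,240
  → ₹185,680

₹185,680 > ₹136,440, so the ordinary income tax governs.

₹185,680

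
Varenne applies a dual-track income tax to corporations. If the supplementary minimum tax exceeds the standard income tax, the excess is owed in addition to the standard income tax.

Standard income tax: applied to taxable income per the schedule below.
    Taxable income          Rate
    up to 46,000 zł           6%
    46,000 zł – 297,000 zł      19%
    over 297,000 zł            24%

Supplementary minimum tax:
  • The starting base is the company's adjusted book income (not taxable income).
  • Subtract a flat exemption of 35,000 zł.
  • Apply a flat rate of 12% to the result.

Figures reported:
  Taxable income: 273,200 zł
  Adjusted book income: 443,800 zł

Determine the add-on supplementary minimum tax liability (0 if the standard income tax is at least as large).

3,128 zł

Supplementary minimum tax:
  Base (adjusted book income): 443,800 zł
  Less exemption 35,000 zł → base 408,800 zł
  408,800 zł × 12% = 49,056 zł

Standard income tax:
  46,000 zł × 6% = 2,760 zł
  227,200 zł × 19% = 43,168 zł
  → 45,928 zł

Excess of supplementary minimum tax over standard income tax: 49,056 zł − 45,928 zł = 3,128 zł.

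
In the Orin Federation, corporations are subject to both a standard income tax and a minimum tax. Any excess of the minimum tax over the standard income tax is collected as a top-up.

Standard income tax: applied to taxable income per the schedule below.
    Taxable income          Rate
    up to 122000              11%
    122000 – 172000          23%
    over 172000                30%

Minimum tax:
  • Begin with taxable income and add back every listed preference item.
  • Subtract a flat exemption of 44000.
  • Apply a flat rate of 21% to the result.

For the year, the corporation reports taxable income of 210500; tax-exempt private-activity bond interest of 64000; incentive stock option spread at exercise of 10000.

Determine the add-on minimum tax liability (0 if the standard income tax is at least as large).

Minimum tax:
  Adjusted income: 210500 + 64000 + 10000 = 284500
  Less exemption 44000 → base 240500
  240500 × 21% = 50505

Standard income tax:
  122000 × 11% = 13420
  50000 × 23% = 11500
  38500 × 30% = 11550
  → 36470

Excess of minimum tax over standard income tax: 50505 − 36470 = 14035.

14035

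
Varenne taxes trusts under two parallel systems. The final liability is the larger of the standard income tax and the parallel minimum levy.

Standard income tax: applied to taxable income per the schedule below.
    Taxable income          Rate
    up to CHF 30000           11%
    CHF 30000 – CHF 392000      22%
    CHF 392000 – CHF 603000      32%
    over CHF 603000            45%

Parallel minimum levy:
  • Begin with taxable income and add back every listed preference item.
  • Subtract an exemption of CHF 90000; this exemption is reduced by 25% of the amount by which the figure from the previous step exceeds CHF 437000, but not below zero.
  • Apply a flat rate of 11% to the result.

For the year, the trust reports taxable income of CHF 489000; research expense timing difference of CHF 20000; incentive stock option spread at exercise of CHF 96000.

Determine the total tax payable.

Parallel minimum levy:
  Adjusted income: CHF 489000 + CHF 20000 + CHF 96000 = CHF 605000
  Exemption: CHF 90000 − 25% × (CHF 605000 − CHF 437000) = CHF 90000 − CHF 42000 = CHF 48000
  Base: CHF 605000 − CHF 48000 = CHF 557000
  CHF 557000 × 11% = CHF 61270

Standard income tax:
  CHF 30000 × 11% = CHF 3300
  CHF 362000 × 22% = CHF 79640
  CHF 97000 × 32% = CHF 31040
  → CHF 113980

CHF 113980 > CHF 61270, so the standard income tax governs.

CHF 113980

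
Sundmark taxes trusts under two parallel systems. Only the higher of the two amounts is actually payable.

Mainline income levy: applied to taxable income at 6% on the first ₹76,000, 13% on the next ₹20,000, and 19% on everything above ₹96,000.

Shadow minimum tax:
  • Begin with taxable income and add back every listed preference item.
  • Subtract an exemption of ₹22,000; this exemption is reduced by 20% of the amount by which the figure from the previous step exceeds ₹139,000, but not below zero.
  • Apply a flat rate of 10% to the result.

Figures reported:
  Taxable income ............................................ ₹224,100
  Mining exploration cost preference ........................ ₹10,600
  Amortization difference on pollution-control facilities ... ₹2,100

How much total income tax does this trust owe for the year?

Mainline income levy:
  ₹76,000 × 6% = ₹4,560
  ₹20,000 × 13% = ₹2,600
  ₹128,100 × 19% = ₹24,339
  → ₹31,499

Shadow minimum tax:
  Adjusted income: ₹224,100 + ₹10,600 + ₹2,100 = ₹236,800
  Exemption: ₹22,000 − 20% × (₹236,800 − ₹139,000) = ₹22,000 − ₹19,560 = ₹2,440
  Base: ₹236,800 − ₹2,440 = ₹234,360
  ₹234,360 × 10% = ₹23,436

₹31,499 > ₹23,436, so the mainline income levy governs.

₹31,499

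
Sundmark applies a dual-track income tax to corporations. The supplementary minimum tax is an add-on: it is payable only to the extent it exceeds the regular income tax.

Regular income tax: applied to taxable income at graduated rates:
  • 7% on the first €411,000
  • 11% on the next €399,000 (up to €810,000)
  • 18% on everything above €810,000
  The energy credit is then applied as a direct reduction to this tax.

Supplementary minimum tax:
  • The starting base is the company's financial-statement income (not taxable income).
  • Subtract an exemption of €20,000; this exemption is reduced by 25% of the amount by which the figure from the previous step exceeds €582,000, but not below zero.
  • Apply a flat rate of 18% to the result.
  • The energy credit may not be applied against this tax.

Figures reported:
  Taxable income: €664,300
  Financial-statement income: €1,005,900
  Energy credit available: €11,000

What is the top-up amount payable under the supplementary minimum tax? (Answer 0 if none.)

Supplementary minimum tax:
  Base (financial-statement income): €1,005,900
  Exemption: 25% × (€1,005,900 − €582,000) = €105,975 ≥ €20,000, so the exemption is fully phased out
  Base: €1,005,900 − €0 = €1,005,900
  €1,005,900 × 18% = €181,062

Regular income tax:
  €411,000 × 7% = €28,770
  €253,300 × 11% = €27,863
  → €56,633
  Less energy credit €11,000 → €45,633

Excess of supplementary minimum tax over regular income tax: €181,062 − €45,633 = €135,429.

€135,429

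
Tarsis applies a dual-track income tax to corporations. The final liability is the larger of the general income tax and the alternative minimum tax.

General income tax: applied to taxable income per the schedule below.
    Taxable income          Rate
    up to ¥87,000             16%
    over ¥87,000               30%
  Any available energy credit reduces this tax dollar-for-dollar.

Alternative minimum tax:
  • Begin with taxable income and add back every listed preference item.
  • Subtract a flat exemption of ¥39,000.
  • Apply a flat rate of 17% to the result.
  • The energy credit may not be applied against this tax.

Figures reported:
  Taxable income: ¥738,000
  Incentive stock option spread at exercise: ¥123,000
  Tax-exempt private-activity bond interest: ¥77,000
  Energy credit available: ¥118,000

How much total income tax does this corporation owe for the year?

Alternative minimum tax:
  Adjusted income: ¥738,000 + ¥123,000 + ¥77,000 = ¥938,000
  Less exemption ¥39,000 → base ¥899,000
  ¥899,000 × 17% = ¥152,830

General income tax:
  ¥87,000 × 16% = ¥13,920
  ¥651,000 × 30% = ¥195,300
  → ¥209,220
  Less energy credit ¥118,000 → ¥91,220

¥152,830 > ¥91,220, so the alternative minimum tax is the binding amount.

¥152,830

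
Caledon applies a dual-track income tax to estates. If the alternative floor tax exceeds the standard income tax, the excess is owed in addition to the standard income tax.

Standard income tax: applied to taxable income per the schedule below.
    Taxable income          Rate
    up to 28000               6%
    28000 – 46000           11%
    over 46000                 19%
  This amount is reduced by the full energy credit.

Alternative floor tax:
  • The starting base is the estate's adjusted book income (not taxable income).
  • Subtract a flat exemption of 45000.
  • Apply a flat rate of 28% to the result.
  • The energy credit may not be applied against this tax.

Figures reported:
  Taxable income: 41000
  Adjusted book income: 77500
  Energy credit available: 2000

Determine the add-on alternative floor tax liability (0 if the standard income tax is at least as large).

Alternative floor tax:
  Base (adjusted book income): 77500
  Less exemption 45000 → base 32500
  32500 × 28% = 9100

Standard income tax:
  28000 × 6% = 1680
  13000 × 11% = 1430
  → 3110
  Less energy credit 2000 → 1110

Excess of alternative floor tax over standard income tax: 9100 − 1110 = 7990.

7990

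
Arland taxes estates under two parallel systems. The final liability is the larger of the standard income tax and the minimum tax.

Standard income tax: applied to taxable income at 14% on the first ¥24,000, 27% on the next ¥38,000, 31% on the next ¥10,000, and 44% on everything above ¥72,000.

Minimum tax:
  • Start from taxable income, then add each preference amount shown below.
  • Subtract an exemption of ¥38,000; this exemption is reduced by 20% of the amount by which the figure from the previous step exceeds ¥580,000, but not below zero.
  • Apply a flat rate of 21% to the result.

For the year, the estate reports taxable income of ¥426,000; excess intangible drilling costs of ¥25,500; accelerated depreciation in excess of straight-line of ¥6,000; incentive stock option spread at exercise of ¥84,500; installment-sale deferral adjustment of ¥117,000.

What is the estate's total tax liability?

¥172,480

Minimum tax:
  Adjusted income: ¥426,000 + ¥25,500 + ¥6,000 + ¥84,500 + ¥117,000 = ¥659,000
  Exemption: ¥38,000 − 20% × (¥659,000 − ¥580,000) = ¥38,000 − ¥15,800 = ¥22,200
  Base: ¥659,000 − ¥22,200 = ¥636,800
  ¥636,800 × 21% = ¥133,728

Standard income tax:
  ¥24,000 × 14% = ¥3,360
  ¥38,000 × 27% = ¥10,260
  ¥10,000 × 31% = ¥3,100
  ¥354,000 × 44% = ¥155,760
  → ¥172,480

¥172,480 > ¥133,728, so the standard income tax governs.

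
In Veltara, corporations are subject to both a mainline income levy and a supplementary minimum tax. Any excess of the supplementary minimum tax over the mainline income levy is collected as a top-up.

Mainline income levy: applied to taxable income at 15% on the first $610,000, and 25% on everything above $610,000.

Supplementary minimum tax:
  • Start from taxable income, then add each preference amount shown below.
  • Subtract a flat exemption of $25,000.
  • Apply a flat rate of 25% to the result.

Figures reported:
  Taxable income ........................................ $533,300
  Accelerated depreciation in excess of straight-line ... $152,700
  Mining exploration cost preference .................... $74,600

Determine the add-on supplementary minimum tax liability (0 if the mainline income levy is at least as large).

$103,905

Supplementary minimum tax:
  Adjusted income: $533,300 + $152,700 + $74,600 = $760,600
  Less exemption $25,000 → base $735,600
  $735,600 × 25% = $183,900

Mainline income levy:
  $533,300 × 15% = $79,995

Excess of supplementary minimum tax over mainline income levy: $183,900 − $79,995 = $103,905.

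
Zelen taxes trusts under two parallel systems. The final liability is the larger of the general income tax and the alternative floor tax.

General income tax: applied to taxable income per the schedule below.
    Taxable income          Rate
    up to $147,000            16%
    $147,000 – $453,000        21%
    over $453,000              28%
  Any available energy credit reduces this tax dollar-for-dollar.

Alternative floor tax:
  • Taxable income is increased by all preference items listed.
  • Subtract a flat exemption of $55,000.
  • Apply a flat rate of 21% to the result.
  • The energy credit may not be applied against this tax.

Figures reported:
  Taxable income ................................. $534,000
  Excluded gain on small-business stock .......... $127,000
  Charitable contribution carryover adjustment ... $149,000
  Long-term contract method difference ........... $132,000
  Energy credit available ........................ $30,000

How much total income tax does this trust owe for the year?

General income tax:
  $147,000 × 16% = $23,520
  $306,000 × 21% = $64,260
  $81,000 × 28% = $22,680
  → $110,460
  Less energy credit $30,000 → $80,460

Alternative floor tax:
  Adjusted income: $534,000 + $127,000 + $149,000 + $132,000 = $942,000
  Less exemption $55,000 → base $887,000
  $887,000 × 21% = $186,270

$186,270 > $80,460, so the alternative floor tax is the binding amount.

$186,270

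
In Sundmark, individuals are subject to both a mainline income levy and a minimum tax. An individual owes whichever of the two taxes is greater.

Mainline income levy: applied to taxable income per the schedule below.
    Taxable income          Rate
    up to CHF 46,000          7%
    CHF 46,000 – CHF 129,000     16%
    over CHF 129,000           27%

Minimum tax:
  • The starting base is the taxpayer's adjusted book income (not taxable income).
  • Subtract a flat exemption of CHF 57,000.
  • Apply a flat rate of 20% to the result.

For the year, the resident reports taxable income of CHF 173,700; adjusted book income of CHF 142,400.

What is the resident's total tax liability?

Minimum tax:
  Base (adjusted book income): CHF 142,400
  Less exemption CHF 57,000 → base CHF 85,400
  CHF 85,400 × 20% = CHF 17,080

Mainline income levy:
  CHF 46,000 × 7% = CHF 3,220
  CHF 83,000 × 16% = CHF 13,280
  CHF 44,700 × 27% = CHF 12,069
  → CHF 28,569

CHF 28,569 > CHF 17,080, so the mainline income levy governs.

CHF 28,569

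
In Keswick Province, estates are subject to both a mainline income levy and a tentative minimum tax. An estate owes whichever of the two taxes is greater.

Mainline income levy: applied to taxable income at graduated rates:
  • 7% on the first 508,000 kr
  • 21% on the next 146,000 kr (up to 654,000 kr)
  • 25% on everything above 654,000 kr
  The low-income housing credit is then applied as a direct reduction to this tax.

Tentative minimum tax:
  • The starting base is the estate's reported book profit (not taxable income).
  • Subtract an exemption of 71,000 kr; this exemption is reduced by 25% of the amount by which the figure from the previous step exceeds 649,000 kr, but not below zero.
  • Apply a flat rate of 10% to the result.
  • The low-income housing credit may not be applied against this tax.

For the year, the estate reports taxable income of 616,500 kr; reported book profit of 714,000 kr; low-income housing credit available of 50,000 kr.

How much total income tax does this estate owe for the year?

Mainline income levy:
  508,000 kr × 7% = 35,560 kr
  108,500 kr × 21% = 22,785 kr
  → 58,345 kr
  Less low-income housing credit 50,000 kr → 8,345 kr

Tentative minimum tax:
  Base (reported book profit): 714,000 kr
  Exemption: 71,000 kr − 25% × (714,000 kr − 649,000 kr) = 71,000 kr − 16,250 kr = 54,750 kr
  Base: 714,000 kr − 54,750 kr = 659,250 kr
  659,250 kr × 10% = 65,925 kr

65,925 kr > 8,345 kr, so the tentative minimum tax is the binding amount.

65,925 kr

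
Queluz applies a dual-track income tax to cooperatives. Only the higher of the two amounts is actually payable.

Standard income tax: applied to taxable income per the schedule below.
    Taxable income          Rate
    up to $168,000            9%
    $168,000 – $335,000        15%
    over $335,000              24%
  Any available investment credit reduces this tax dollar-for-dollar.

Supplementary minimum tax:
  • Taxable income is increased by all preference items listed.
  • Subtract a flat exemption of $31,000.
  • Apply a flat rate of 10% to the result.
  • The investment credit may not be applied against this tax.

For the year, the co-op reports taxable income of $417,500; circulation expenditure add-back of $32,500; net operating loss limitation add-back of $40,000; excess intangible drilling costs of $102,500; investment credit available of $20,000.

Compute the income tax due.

Supplementary minimum tax:
  Adjusted income: $417,500 + $32,500 + $40,000 + $102,500 = $592,500
  Less exemption $31,000 → base $561,500
  $561,500 × 10% = $56,150

Standard income tax:
  $168,000 × 9% = $15,120
  $167,000 × 15% = $25,050
  $82,500 × 24% = $19,800
  → $59,970
  Less investment credit $20,000 → $39,970

$56,150 > $39,970, so the supplementary minimum tax is the binding amount.

$56,150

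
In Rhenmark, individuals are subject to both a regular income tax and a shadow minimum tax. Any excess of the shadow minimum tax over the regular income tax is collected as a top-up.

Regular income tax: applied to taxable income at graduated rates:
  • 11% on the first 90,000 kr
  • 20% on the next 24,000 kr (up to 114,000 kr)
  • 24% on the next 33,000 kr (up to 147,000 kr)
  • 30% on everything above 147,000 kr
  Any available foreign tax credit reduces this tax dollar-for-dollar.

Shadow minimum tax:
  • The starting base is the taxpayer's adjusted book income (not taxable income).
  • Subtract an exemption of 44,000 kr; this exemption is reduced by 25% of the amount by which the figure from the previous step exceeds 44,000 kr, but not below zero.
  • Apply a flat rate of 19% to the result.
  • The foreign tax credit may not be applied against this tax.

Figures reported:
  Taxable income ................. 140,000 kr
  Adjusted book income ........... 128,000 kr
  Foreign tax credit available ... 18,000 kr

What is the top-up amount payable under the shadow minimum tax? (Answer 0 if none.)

17,010 kr

Regular income tax:
  90,000 kr × 11% = 9,900 kr
  24,000 kr × 20% = 4,800 kr
  26,000 kr × 24% = 6,240 kr
  → 20,940 kr
  Less foreign tax credit 18,000 kr → 2,940 kr

Shadow minimum tax:
  Base (adjusted book income): 128,000 kr
  Exemption: 44,000 kr − 25% × (128,000 kr − 44,000 kr) = 44,000 kr − 21,000 kr = 23,000 kr
  Base: 128,000 kr − 23,000 kr = 105,000 kr
  105,000 kr × 19% = 19,950 kr

Excess of shadow minimum tax over regular income tax: 19,950 kr − 2,940 kr = 17,010 kr.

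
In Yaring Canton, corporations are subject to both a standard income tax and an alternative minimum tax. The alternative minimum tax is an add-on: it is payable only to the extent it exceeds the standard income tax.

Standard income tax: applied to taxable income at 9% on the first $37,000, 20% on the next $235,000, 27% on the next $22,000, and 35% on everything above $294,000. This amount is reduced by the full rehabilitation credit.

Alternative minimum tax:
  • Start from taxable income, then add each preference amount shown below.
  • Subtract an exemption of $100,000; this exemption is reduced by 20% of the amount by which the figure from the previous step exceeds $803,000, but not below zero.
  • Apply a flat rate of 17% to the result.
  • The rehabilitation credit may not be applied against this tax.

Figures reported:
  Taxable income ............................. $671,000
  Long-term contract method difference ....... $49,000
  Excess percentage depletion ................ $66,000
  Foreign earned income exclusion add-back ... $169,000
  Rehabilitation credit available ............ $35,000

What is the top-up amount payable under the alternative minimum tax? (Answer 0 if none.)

$0

Standard income tax:
  $37,000 × 9% = $3,330
  $235,000 × 20% = $47,000
  $22,000 × 27% = $5,940
  $377,000 × 35% = $131,950
  → $188,220
  Less rehabilitation credit $35,000 → $153,220

Alternative minimum tax:
  Adjusted income: $671,000 + $49,000 + $66,000 + $169,000 = $955,000
  Exemption: $100,000 − 20% × ($955,000 − $803,000) = $100,000 − $30,400 = $69,600
  Base: $955,000 − $69,600 = $885,400
  $885,400 × 17% = $150,518

$150,518 ≤ $153,220, so no add-on is due.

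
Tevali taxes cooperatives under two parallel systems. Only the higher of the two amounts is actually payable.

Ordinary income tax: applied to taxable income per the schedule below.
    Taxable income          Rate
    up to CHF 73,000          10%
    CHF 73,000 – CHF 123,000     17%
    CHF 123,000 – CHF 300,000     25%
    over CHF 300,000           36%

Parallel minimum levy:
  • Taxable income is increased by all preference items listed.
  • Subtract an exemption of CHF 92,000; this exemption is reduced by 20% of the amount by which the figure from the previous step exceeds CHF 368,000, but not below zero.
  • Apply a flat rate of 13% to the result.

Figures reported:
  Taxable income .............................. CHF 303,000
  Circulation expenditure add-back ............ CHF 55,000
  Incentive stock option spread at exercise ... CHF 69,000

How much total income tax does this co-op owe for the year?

Ordinary income tax:
  CHF 73,000 × 10% = CHF 7,300
  CHF 50,000 × 17% = CHF 8,500
  CHF 177,000 × 25% = CHF 44,250
  CHF 3,000 × 36% = CHF 1,080
  → CHF 61,130

Parallel minimum levy:
  Adjusted income: CHF 303,000 + CHF 55,000 + CHF 69,000 = CHF 427,000
  Exemption: CHF 92,000 − 20% × (CHF 427,000 − CHF 368,000) = CHF 92,000 − CHF 11,800 = CHF 80,200
  Base: CHF 427,000 − CHF 80,200 = CHF 346,800
  CHF 346,800 × 13% = CHF 45,084

CHF 61,130 > CHF 45,084, so the ordinary income tax governs.

CHF 61,130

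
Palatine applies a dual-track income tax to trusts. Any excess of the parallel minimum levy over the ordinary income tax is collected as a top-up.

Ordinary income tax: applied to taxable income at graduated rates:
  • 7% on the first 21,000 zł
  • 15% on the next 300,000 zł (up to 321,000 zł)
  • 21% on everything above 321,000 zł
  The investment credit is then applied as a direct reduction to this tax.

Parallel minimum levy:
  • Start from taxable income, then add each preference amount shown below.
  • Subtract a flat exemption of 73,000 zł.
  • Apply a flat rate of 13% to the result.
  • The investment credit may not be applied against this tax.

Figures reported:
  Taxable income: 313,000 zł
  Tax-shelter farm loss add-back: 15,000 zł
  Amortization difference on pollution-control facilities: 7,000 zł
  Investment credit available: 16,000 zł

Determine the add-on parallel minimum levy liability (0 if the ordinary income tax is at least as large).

4,790 zł

Parallel minimum levy:
  Adjusted income: 313,000 zł + 15,000 zł + 7,000 zł = 335,000 zł
  Less exemption 73,000 zł → base 262,000 zł
  262,000 zł × 13% = 34,060 zł

Ordinary income tax:
  21,000 zł × 7% = 1,470 zł
  292,000 zł × 15% = 43,800 zł
  → 45,270 zł
  Less investment credit 16,000 zł → 29,270 zł

Excess of parallel minimum levy over ordinary income tax: 34,060 zł − 29,270 zł = 4,790 zł.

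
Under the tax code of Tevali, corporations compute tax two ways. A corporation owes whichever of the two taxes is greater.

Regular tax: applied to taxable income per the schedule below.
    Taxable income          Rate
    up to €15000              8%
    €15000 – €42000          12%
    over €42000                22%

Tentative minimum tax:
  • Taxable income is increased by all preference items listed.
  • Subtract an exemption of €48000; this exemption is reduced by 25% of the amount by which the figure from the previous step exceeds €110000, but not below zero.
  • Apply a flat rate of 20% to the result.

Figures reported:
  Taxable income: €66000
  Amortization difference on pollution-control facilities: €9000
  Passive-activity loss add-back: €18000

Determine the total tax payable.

€9720

Regular tax:
  €15000 × 8% = €1200
  €27000 × 12% = €3240
  €24000 × 22% = €5280
  → €9720

Tentative minimum tax:
  Adjusted income: €66000 + €9000 + €18000 = €93000
  Exemption: €93000 ≤ €110000, so full €48000 applies
  Base: €93000 − €48000 = €45000
  €45000 × 20% = €9000

€9720 > €9000, so the regular tax governs.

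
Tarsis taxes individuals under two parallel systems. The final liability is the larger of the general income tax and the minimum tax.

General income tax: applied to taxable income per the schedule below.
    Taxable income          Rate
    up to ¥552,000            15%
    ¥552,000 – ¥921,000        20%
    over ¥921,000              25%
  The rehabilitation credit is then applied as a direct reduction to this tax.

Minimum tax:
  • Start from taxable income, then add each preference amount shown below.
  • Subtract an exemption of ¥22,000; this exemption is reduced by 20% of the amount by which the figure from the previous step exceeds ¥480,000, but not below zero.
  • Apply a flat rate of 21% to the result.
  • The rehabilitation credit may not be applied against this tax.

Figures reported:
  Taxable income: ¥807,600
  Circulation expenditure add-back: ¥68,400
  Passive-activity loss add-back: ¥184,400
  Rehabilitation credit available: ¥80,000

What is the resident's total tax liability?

¥222,684

Minimum tax:
  Adjusted income: ¥807,600 + ¥68,400 + ¥184,400 = ¥1,060,400
  Exemption: 20% × (¥1,060,400 − ¥480,000) = ¥116,080 ≥ ¥22,000, so the exemption is fully phased out
  Base: ¥1,060,400 − ¥0 = ¥1,060,400
  ¥1,060,400 × 21% = ¥222,684

General income tax:
  ¥552,000 × 15% = ¥82,800
  ¥255,600 × 20% = ¥51,120
  → ¥133,920
  Less rehabilitation credit ¥80,000 → ¥53,920

¥222,684 > ¥53,920, so the minimum tax is the binding amount.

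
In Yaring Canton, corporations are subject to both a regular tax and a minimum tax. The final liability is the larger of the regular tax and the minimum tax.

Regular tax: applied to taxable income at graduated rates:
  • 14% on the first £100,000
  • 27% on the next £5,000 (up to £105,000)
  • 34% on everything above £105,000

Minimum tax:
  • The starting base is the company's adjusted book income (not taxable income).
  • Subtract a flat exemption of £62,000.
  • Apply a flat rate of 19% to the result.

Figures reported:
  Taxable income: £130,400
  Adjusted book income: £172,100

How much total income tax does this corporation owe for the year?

Regular tax:
  £100,000 × 14% = £14,000
  £5,000 × 27% = £1,350
  £25,400 × 34% = £8,636
  → £23,986

Minimum tax:
  Base (adjusted book income): £172,100
  Less exemption £62,000 → base £110,100
  £110,100 × 19% = £20,919

£23,986 > £20,919, so the regular tax governs.

£23,986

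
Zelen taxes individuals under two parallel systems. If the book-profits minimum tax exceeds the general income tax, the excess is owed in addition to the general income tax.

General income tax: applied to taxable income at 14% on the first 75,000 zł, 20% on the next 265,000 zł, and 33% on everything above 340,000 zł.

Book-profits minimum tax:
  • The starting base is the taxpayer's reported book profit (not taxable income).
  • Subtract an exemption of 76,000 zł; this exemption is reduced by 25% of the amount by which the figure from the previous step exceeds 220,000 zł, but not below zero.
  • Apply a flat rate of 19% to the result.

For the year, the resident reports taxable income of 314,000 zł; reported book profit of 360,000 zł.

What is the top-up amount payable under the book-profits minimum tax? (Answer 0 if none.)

Book-profits minimum tax:
  Base (reported book profit): 360,000 zł
  Exemption: 76,000 zł − 25% × (360,000 zł − 220,000 zł) = 76,000 zł − 35,000 zł = 41,000 zł
  Base: 360,000 zł − 41,000 zł = 319,000 zł
  319,000 zł × 19% = 60,610 zł

General income tax:
  75,000 zł × 14% = 10,500 zł
  239,000 zł × 20% = 47,800 zł
  → 58,300 zł

Excess of book-profits minimum tax over general income tax: 60,610 zł − 58,300 zł = 2,310 zł.

2,310 zł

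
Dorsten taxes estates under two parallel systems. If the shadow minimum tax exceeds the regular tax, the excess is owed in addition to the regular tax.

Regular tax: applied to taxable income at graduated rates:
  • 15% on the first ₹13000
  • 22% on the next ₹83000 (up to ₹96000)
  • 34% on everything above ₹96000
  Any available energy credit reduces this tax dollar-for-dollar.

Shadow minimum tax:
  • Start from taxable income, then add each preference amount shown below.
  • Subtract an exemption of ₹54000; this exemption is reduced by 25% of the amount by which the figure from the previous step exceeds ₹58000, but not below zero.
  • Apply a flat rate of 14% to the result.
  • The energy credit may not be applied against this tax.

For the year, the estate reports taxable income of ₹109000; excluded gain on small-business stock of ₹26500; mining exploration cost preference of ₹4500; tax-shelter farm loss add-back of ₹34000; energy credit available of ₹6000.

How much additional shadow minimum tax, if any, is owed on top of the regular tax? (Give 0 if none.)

₹2230

Regular tax:
  ₹13000 × 15% = ₹1950
  ₹83000 × 22% = ₹18260
  ₹13000 × 34% = ₹4420
  → ₹24630
  Less energy credit ₹6000 → ₹18630

Shadow minimum tax:
  Adjusted income: ₹109000 + ₹26500 + ₹4500 + ₹34000 = ₹174000
  Exemption: ₹54000 − 25% × (₹174000 − ₹58000) = ₹54000 − ₹29000 = ₹25000
  Base: ₹174000 − ₹25000 = ₹149000
  ₹149000 × 14% = ₹20860

Excess of shadow minimum tax over regular tax: ₹20860 − ₹18630 = ₹2230.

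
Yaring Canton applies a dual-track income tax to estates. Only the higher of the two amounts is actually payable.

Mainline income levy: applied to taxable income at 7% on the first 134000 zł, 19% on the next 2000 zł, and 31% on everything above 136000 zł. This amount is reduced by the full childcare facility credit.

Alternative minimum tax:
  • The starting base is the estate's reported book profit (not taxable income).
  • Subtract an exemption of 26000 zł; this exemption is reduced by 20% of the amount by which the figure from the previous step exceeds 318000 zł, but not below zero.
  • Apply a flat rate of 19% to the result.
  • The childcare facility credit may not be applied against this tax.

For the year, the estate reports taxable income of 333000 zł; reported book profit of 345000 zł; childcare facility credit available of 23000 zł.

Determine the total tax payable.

61636 zł

Alternative minimum tax:
  Base (reported book profit): 345000 zł
  Exemption: 26000 zł − 20% × (345000 zł − 318000 zł) = 26000 zł − 5400 zł = 20600 zł
  Base: 345000 zł − 20600 zł = 324400 zł
  324400 zł × 19% = 61636 zł

Mainline income levy:
  134000 zł × 7% = 9380 zł
  2000 zł × 19% = 380 zł
  197000 zł × 31% = 61070 zł
  → 70830 zł
  Less childcare facility credit 23000 zł → 47830 zł

61636 zł > 47830 zł, so the alternative minimum tax is the binding amount.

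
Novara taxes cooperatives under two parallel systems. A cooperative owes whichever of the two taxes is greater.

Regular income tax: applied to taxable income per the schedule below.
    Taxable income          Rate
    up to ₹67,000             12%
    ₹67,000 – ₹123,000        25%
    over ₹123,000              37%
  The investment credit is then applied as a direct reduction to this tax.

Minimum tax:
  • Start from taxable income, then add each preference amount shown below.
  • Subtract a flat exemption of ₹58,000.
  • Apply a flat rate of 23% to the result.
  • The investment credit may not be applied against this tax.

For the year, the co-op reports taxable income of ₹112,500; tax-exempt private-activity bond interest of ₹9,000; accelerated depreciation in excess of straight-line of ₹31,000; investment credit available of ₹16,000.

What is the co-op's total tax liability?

₹21,735

Regular income tax:
  ₹67,000 × 12% = ₹8,040
  ₹45,500 × 25% = ₹11,375
  → ₹19,415
  Less investment credit ₹16,000 → ₹3,415

Minimum tax:
  Adjusted income: ₹112,500 + ₹9,000 + ₹31,000 = ₹152,500
  Less exemption ₹58,000 → base ₹94,500
  ₹94,500 × 23% = ₹21,735

₹21,735 > ₹3,415, so the minimum tax is the binding amount.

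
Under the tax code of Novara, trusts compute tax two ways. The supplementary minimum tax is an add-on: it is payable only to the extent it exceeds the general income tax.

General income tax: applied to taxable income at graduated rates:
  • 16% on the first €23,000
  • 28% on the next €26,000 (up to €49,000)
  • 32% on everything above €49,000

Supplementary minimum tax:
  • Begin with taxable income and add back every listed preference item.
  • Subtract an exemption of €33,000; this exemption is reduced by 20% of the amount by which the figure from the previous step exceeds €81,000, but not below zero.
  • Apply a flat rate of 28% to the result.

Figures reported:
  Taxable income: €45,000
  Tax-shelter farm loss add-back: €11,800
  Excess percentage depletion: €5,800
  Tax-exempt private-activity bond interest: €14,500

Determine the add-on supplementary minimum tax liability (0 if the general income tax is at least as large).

General income tax:
  €23,000 × 16% = €3,680
  €22,000 × 28% = €6,160
  → €9,840

Supplementary minimum tax:
  Adjusted income: €45,000 + €11,800 + €5,800 + €14,500 = €77,100
  Exemption: €77,100 ≤ €81,000, so full €33,000 applies
  Base: €77,100 − €33,000 = €44,100
  €44,100 × 28% = €12,348

Excess of supplementary minimum tax over general income tax: €12,348 − €9,840 = €2,508.

€2,508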